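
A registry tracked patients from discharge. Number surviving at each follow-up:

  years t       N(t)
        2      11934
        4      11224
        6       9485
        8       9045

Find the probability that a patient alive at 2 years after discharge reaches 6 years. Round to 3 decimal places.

0.795

The conditional survival probability is N(6)/N(2) = 9485/11934 = 0.794788.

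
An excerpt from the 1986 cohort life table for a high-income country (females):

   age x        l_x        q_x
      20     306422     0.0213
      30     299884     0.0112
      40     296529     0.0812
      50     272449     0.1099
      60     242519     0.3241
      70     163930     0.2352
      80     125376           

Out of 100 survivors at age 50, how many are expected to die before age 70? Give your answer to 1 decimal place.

The relevant probability is 1 − 163930/272449 = 0.398309.
Expected number = 100 × 0.398309 = 39.8.

39.8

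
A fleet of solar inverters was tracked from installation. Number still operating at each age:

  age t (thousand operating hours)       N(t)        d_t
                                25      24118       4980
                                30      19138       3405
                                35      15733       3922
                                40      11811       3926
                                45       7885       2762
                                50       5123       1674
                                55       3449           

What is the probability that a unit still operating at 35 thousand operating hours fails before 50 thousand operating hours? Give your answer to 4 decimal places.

0.6744

P(fail before 50 | operational at 35) = 1 − N(50)/N(35) = 1 − 5123/15733 = (10610)/15733 = 0.674379.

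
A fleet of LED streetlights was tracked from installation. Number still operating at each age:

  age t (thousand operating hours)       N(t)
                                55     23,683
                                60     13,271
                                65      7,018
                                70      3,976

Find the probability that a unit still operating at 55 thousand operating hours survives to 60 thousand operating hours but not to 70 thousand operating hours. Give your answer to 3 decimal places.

This is the probability of reaching 60 but not 70, conditional on being operational at 55: (N(60) − N(70)) / N(55).
= (13,271 − 3,976) / 23,683 = 9,295 / 23,683 = 0.392476.

0.392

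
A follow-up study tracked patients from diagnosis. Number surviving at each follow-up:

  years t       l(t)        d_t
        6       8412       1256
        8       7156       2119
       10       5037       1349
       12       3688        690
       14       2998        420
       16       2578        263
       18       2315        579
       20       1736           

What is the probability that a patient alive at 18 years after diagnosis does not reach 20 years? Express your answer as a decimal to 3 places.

0.250

P(die before 20 | alive at 18) = 1 − l(20)/l(18) = 1 − 1736/2315 = (579)/2315 = 0.250108.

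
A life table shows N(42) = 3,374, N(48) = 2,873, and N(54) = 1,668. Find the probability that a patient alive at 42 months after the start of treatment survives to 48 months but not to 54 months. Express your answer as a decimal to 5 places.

This is the probability of reaching 48 but not 54, conditional on being alive at 42: (N(48) − N(54)) / N(42).
= (2,873 − 1,668) / 3,374 = 1,205 / 3,374 = 0.357143.

0.35714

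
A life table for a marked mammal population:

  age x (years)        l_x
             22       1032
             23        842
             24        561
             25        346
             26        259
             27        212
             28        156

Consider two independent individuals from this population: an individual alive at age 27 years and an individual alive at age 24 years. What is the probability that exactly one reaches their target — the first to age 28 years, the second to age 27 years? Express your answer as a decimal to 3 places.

p₁ = l_28/l_27 = 156/212 = 0.735849; p₂ = l_27/l_24 = 212/561 = 0.377897.
P(exactly one) = p₁(1−p₂) + (1−p₁)p₂ = 0.457774 + 0.099822 = 0.557596.

0.558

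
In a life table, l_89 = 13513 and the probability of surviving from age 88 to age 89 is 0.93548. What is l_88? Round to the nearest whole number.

14445

l_88 = l_89 / p = 13513 / 0.93548 = 14445.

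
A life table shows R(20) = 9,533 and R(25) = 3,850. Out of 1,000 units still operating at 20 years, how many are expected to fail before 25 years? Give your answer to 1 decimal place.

596.1

The relevant probability is 1 − 3,850/9,533 = 0.596140.
Expected number = 1,000 × 0.596140 = 596.1.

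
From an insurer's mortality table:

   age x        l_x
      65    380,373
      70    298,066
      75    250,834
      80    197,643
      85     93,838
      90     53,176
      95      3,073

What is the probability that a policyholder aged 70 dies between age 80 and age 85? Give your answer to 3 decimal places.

We want 10|5q70 = (l_80 − l_85)/l_70.
This is the probability of reaching 80 but not 85, conditional on being alive at 70: (l_80 − l_85) / l_70.
= (197,643 − 93,838) / 298,066 = 103,805 / 298,066 = 0.348262.

0.348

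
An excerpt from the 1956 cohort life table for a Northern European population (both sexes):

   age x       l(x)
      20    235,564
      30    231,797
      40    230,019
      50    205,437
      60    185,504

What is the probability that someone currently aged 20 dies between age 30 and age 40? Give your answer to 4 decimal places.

0.0075

This is the probability of reaching 30 but not 40, conditional on being alive at 20: (l(30) − l(40)) / l(20).
= (231,797 − 230,019) / 235,564 = 1,778 / 235,564 = 0.007548.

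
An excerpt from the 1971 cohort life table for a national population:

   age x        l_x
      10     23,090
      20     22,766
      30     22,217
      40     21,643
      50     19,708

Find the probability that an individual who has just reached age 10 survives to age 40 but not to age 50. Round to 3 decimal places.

0.084

We want 30|10q10 = (l_40 − l_50)/l_10.
This is the probability of reaching 40 but not 50, conditional on being alive at 10: (l_40 − l_50) / l_10.
= (21,643 − 19,708) / 23,090 = 1,935 / 23,090 = 0.083803.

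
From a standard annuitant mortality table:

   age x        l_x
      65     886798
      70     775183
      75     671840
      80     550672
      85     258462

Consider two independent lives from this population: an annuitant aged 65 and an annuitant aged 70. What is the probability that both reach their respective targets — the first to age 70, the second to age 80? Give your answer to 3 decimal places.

0.621

p₁ = l_70/l_65 = 775183/886798 = 0.874137; p₂ = l_80/l_70 = 550672/775183 = 0.710377.
P(both) = p₁ × p₂ = 0.874137 × 0.710377 = 0.620967.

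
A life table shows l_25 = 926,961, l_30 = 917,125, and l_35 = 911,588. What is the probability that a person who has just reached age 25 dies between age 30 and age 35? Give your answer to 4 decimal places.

We want 5|5q25 = (l_30 − l_35)/l_25.
This is the probability of reaching 30 but not 35, conditional on being alive at 25: (l_30 − l_35) / l_25.
= (917,125 − 911,588) / 926,961 = 5,537 / 926,961 = 0.005973.

0.0060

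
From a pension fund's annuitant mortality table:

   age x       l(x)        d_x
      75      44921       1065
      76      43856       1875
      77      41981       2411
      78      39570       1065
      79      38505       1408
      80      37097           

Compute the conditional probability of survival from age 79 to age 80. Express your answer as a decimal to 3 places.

The conditional survival probability is l(80)/l(79) = 37097/38505 = 0.963433.

0.963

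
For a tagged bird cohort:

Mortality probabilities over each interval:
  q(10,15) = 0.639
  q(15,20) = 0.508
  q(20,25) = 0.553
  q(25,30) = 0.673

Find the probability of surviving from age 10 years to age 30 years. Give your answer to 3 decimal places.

P(survive 10→30) = (1 − 0.639) × (1 − 0.508) × (1 − 0.553) × (1 − 0.673).
= 0.361 × 0.492 × 0.447 × 0.327 = 0.025961.

0.026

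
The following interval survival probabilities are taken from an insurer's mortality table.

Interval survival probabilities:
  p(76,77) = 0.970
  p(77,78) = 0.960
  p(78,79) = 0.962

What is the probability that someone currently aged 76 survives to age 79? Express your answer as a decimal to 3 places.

0.896

P(survive 76→79) = 0.970 × 0.960 × 0.962.
= 0.895814.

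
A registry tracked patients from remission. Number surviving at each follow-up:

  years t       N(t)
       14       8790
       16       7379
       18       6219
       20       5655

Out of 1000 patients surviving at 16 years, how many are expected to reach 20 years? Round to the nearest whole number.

766

The relevant probability is 5655/7379 = 0.766364.
Expected number = 1000 × 0.766364 = 766.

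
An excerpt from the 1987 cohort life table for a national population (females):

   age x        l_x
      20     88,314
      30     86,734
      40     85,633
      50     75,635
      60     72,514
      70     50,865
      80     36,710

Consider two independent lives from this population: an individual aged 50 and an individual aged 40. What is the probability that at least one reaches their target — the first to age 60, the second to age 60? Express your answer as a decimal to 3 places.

p₁ = l_60/l_50 = 72,514/75,635 = 0.958736; p₂ = l_60/l_40 = 72,514/85,633 = 0.846800.
P(at least one) = 1 − (1−p₁)(1−p₂) = 1 − 0.041264 × 0.153200 = 0.993678.

0.994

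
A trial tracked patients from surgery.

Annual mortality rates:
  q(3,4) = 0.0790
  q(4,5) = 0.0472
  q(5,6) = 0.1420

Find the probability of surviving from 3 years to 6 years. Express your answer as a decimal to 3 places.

0.753

The overall survival probability is (1 − 0.0790) × (1 − 0.0472) × (1 − 0.1420).
= 0.9210 × 0.9528 × 0.8580 = 0.752920.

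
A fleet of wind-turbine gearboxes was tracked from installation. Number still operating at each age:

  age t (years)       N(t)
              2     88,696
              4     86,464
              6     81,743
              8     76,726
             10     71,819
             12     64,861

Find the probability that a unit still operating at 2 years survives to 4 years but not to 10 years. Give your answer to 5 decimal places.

0.16511

This is the probability of reaching 4 but not 10, conditional on being operational at 2: (N(4) − N(10)) / N(2).
= (86,464 − 71,819) / 88,696 = 14,645 / 88,696 = 0.165115.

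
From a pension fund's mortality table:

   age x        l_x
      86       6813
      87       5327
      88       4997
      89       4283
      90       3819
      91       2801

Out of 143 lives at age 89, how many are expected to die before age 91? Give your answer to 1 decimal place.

The relevant probability is 1 − 2801/4283 = 0.346019.
Expected number = 143 × 0.346019 = 49.5.

49.5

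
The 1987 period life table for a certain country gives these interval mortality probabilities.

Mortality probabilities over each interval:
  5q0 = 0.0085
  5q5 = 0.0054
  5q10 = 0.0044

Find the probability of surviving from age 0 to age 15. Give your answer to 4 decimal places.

0.9818

Survival from 0 to 15 is the product of surviving each interval: (1 − 0.0085) × (1 − 0.0054) × (1 − 0.0044).
= 0.9915 × 0.9946 × 0.9956 = 0.981807.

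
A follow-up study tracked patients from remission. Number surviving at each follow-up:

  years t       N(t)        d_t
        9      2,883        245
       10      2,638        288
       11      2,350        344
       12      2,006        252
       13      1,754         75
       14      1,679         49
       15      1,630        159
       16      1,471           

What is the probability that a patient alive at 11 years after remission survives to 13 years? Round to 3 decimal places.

0.746

The conditional survival probability is N(13)/N(11) = 1,754/2,350 = 0.746383.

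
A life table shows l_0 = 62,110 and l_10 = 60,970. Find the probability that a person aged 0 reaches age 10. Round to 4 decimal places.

0.9816

We want 10p0 = l_10/l_0.
The conditional survival probability is l_10/l_0 = 60,970/62,110 = 0.981645.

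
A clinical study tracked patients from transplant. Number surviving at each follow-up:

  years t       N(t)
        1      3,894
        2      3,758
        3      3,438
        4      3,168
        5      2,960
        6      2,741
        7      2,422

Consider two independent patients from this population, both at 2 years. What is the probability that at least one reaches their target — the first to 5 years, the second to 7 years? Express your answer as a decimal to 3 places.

p₁ = N(5)/N(2) = 2,960/3,758 = 0.787653; p₂ = N(7)/N(2) = 2,422/3,758 = 0.644492.
P(at least one) = 1 − (1−p₁)(1−p₂) = 1 − 0.212347 × 0.355508 = 0.924509.

0.925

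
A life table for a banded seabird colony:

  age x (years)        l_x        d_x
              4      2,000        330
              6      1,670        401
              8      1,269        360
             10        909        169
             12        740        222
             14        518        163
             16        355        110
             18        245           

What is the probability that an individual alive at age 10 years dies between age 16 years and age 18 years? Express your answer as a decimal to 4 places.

This is the probability of reaching 16 but not 18, conditional on being alive at 10: (l_16 − l_18) / l_10.
= (355 − 245) / 909 = 110 / 909 = 0.121012.

0.1210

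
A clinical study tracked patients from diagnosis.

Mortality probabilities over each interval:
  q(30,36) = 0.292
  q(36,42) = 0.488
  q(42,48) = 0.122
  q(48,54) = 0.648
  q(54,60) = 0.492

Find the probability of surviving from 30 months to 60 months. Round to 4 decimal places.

0.0569

P(survive 30→60) = (1 − 0.292) × (1 − 0.488) × (1 − 0.122) × (1 − 0.648) × (1 − 0.492).
= 0.708 × 0.512 × 0.878 × 0.352 × 0.508 = 0.056912.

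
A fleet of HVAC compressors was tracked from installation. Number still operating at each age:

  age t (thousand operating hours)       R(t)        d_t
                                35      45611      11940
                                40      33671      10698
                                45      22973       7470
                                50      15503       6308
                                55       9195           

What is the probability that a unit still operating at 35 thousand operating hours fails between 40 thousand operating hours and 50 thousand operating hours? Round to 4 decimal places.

0.3983

This is the probability of reaching 40 but not 50, conditional on being operational at 35: (R(40) − R(50)) / R(35).
= (33671 − 15503) / 45611 = 18168 / 45611 = 0.398325.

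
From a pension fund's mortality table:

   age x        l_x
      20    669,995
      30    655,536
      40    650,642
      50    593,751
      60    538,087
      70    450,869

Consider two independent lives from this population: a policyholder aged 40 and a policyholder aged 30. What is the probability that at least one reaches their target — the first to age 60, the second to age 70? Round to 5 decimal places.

p₁ = l_60/l_40 = 538,087/650,642 = 0.827009; p₂ = l_70/l_30 = 450,869/655,536 = 0.687787.
P(at least one) = 1 − (1−p₁)(1−p₂) = 1 − 0.172991 × 0.312213 = 0.945990.

0.94599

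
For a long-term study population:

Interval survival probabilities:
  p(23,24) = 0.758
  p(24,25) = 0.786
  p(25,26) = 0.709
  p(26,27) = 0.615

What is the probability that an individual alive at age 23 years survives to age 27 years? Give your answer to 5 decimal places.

The overall survival probability is 0.758 × 0.786 × 0.709 × 0.615.
= 0.259784.

0.25978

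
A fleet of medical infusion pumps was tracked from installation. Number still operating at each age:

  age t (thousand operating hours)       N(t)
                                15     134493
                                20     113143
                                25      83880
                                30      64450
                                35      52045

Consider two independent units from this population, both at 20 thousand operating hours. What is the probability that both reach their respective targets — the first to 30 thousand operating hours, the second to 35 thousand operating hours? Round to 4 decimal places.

0.2620

p₁ = N(30)/N(20) = 64450/113143 = 0.569633; p₂ = N(35)/N(20) = 52045/113143 = 0.459993.
P(both) = p₁ × p₂ = 0.569633 × 0.459993 = 0.262027.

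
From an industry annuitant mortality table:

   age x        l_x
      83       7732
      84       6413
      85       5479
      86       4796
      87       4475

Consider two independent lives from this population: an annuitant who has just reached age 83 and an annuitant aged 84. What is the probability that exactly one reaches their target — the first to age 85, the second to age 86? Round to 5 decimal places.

0.39659

p₁ = l_85/l_83 = 5479/7732 = 0.708614; p₂ = l_86/l_84 = 4796/6413 = 0.747856.
P(exactly one) = p₁(1−p₂) + (1−p₁)p₂ = 0.178673 + 0.217915 = 0.396588.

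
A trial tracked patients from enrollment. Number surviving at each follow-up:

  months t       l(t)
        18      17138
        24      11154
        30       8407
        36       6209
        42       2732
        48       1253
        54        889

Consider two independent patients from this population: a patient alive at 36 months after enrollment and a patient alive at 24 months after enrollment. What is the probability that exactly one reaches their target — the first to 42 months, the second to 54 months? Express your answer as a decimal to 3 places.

0.450

p₁ = l(42)/l(36) = 2732/6209 = 0.440006; p₂ = l(54)/l(24) = 889/11154 = 0.079702.
P(exactly one) = p₁(1−p₂) + (1−p₁)p₂ = 0.404937 + 0.044633 = 0.449569.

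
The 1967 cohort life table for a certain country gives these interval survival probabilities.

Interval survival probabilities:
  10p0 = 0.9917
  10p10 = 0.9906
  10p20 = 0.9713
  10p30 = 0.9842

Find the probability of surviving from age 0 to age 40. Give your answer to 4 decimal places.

40p0 = 0.9917 × 0.9906 × 0.9713 × 0.9842.
= 0.939108.

0.9391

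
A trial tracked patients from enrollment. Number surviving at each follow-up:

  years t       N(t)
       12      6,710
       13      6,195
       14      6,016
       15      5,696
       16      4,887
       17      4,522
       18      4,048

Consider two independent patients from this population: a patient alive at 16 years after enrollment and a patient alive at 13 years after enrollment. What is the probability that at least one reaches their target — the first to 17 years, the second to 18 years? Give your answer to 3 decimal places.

p₁ = N(17)/N(16) = 4,522/4,887 = 0.925312; p₂ = N(18)/N(13) = 4,048/6,195 = 0.653430.
P(at least one) = 1 − (1−p₁)(1−p₂) = 1 − 0.074688 × 0.346570 = 0.974115.

0.974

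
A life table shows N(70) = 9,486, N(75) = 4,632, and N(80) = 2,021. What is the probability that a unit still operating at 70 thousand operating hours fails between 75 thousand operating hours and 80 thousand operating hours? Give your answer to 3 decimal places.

This is the probability of reaching 75 but not 80, conditional on being operational at 70: (N(75) − N(80)) / N(70).
= (4,632 − 2,021) / 9,486 = 2,611 / 9,486 = 0.275248.

0.275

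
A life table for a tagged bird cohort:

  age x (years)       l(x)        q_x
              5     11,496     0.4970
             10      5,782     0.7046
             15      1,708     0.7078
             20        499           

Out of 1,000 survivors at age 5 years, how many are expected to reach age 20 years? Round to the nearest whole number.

43

The relevant probability is 499/11,496 = 0.043406.
Expected number = 1,000 × 0.043406 = 43.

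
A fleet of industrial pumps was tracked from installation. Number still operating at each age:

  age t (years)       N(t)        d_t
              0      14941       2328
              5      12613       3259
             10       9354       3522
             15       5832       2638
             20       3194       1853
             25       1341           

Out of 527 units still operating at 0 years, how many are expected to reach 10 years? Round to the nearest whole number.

The relevant probability is 9354/14941 = 0.626063.
Expected number = 527 × 0.626063 = 330.

330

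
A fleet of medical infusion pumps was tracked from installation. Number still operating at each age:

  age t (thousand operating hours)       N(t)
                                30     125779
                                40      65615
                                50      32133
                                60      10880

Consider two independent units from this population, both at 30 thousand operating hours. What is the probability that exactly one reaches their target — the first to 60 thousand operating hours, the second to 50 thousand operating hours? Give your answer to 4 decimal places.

p₁ = N(60)/N(30) = 10880/125779 = 0.086501; p₂ = N(50)/N(30) = 32133/125779 = 0.255472.
P(exactly one) = p₁(1−p₂) + (1−p₁)p₂ = 0.064402 + 0.233373 = 0.297776.

0.2978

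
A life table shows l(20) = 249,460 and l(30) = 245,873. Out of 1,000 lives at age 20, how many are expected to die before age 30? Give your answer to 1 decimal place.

The relevant probability is 1 − 245,873/249,460 = 0.014379.
Expected number = 1,000 × 0.014379 = 14.4.

14.4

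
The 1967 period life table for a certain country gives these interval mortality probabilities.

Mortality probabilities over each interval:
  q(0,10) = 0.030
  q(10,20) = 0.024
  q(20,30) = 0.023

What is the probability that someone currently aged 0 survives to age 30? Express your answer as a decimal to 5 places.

Chaining the interval survival probabilities: (1 − 0.030) × (1 − 0.024) × (1 − 0.023).
= 0.970 × 0.976 × 0.977 = 0.924945.

0.92495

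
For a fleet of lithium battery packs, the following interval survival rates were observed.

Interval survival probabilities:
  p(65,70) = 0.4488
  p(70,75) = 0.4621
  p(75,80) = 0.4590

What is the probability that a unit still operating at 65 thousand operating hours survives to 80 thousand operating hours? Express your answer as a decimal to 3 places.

0.095

P(survive 65→80) = 0.4488 × 0.4621 × 0.4590.
= 0.095192.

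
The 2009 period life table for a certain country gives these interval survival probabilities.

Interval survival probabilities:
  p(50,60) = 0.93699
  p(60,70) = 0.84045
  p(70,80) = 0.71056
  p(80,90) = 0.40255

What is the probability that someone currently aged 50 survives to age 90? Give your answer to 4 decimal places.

P(survive 50→90) = 0.93699 × 0.84045 × 0.71056 × 0.40255.
= 0.225251.

0.2253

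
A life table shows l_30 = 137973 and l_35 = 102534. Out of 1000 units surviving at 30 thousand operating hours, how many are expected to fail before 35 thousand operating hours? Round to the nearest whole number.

The relevant probability is 1 − 102534/137973 = 0.256855.
Expected number = 1000 × 0.256855 = 257.

257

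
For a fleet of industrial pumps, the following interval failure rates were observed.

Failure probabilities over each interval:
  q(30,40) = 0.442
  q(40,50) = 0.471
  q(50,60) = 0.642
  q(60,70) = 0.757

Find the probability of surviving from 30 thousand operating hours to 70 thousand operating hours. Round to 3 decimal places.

Survival from 30 to 70 is the product of surviving each interval: (1 − 0.442) × (1 − 0.471) × (1 − 0.642) × (1 − 0.757).
= 0.558 × 0.529 × 0.358 × 0.243 = 0.025679.

0.026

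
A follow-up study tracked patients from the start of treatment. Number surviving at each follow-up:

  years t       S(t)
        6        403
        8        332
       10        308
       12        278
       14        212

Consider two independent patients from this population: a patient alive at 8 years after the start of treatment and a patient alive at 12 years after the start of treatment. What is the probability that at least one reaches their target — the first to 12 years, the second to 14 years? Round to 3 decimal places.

0.961

p₁ = S(12)/S(8) = 278/332 = 0.837349; p₂ = S(14)/S(12) = 212/278 = 0.762590.
P(at least one) = 1 − (1−p₁)(1−p₂) = 1 − 0.162651 × 0.237410 = 0.961385.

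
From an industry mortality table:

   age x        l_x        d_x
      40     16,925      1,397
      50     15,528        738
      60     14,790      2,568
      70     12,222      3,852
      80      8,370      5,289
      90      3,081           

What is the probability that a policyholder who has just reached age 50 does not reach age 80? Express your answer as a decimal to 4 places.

0.4610

P(die before 80 | alive at 50) = 1 − l_80/l_50 = 1 − 8,370/15,528 = (7,158)/15,528 = 0.460974.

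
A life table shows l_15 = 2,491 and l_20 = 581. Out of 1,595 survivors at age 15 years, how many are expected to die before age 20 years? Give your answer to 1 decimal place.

The relevant probability is 1 − 581/2,491 = 0.766760.
Expected number = 1,595 × 0.766760 = 1223.0.

1223.0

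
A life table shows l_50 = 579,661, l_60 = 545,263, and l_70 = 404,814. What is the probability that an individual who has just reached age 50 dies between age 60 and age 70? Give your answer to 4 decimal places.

0.2423

We want 10|10q50 = (l_60 − l_70)/l_50.
This is the probability of reaching 60 but not 70, conditional on being alive at 50: (l_60 − l_70) / l_50.
= (545,263 − 404,814) / 579,661 = 140,449 / 579,661 = 0.242295.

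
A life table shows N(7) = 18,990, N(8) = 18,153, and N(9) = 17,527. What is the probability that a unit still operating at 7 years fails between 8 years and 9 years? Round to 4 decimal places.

This is the probability of reaching 8 but not 9, conditional on being operational at 7: (N(8) − N(9)) / N(7).
= (18,153 − 17,527) / 18,990 = 626 / 18,990 = 0.032965.

0.0330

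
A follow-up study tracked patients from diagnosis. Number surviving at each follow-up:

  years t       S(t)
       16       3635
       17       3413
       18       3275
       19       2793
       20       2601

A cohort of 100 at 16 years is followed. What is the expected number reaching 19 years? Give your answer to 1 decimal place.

76.8

The relevant probability is 2793/3635 = 0.768363.
Expected number = 100 × 0.768363 = 76.8.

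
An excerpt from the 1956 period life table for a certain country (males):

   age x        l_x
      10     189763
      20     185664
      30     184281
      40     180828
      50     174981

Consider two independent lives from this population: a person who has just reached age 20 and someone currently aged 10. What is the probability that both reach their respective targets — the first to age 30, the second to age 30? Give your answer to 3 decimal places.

p₁ = l_30/l_20 = 184281/185664 = 0.992551; p₂ = l_30/l_10 = 184281/189763 = 0.971111.
P(both) = p₁ × p₂ = 0.992551 × 0.971111 = 0.963877.

0.964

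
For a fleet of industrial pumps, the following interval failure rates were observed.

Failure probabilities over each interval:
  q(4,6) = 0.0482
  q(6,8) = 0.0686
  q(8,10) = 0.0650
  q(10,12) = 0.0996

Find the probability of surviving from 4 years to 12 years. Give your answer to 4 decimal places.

Chaining the interval survival probabilities: (1 − 0.0482) × (1 − 0.0686) × (1 − 0.0650) × (1 − 0.0996).
= 0.9518 × 0.9314 × 0.9350 × 0.9004 = 0.746327.

0.7463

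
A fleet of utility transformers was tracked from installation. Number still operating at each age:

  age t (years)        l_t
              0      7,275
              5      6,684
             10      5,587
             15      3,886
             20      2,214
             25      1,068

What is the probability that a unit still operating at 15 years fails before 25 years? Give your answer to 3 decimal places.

P(fail before 25 | operational at 15) = 1 − l_25/l_15 = 1 − 1,068/3,886 = (2,818)/3,886 = 0.725167.

0.725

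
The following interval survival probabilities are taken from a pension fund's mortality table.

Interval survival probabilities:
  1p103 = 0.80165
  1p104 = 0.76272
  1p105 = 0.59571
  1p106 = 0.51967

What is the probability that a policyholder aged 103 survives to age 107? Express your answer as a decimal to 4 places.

Chaining the interval survival probabilities: 0.80165 × 0.76272 × 0.59571 × 0.51967.
= 0.189283.

0.1893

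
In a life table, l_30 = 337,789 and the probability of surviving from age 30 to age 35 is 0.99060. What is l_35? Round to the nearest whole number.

l_35 = l_30 × p = 337,789 × 0.99060 = 334614.

334614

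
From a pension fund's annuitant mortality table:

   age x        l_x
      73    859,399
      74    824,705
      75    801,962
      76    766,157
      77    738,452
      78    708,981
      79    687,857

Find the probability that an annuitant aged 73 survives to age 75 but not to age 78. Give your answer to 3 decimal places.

0.108

We want 2|3q73 = (l_75 − l_78)/l_73.
This is the probability of reaching 75 but not 78, conditional on being alive at 73: (l_75 − l_78) / l_73.
= (801,962 − 708,981) / 859,399 = 92,981 / 859,399 = 0.108193.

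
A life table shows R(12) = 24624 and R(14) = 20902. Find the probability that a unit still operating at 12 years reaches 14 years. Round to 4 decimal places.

The conditional survival probability is R(14)/R(12) = 20902/24624 = 0.848847.

0.8488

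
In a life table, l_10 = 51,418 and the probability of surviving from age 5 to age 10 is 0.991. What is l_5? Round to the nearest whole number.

l_5 = l_10 / p = 51,418 / 0.991 = 51885.

51885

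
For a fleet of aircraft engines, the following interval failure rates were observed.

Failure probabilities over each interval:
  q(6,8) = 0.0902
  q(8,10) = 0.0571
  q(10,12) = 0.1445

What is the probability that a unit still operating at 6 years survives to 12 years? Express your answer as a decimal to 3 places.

0.734

The overall survival probability is (1 − 0.0902) × (1 − 0.0571) × (1 − 0.1445).
= 0.9098 × 0.9429 × 0.8555 = 0.733891.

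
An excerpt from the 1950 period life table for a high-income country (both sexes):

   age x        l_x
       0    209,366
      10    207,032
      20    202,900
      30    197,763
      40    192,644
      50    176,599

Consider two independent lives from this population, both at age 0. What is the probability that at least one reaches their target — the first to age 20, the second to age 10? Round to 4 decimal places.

0.9997

p₁ = l_20/l_0 = 202,900/209,366 = 0.969116; p₂ = l_10/l_0 = 207,032/209,366 = 0.988852.
P(at least one) = 1 − (1−p₁)(1−p₂) = 1 − 0.030884 × 0.011148 = 0.999656.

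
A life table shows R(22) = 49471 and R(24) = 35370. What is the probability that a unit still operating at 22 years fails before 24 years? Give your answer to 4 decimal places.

P(fail before 24 | operational at 22) = 1 − R(24)/R(22) = 1 − 35370/49471 = (14101)/49471 = 0.285036.

0.2850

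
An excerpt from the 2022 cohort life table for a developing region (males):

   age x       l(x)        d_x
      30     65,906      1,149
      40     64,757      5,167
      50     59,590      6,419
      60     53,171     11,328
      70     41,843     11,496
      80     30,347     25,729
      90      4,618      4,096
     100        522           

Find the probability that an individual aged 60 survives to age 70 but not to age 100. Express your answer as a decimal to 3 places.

This is the probability of reaching 70 but not 100, conditional on being alive at 60: (l(70) − l(100)) / l(60).
= (41,843 − 522) / 53,171 = 41,321 / 53,171 = 0.777134.

0.777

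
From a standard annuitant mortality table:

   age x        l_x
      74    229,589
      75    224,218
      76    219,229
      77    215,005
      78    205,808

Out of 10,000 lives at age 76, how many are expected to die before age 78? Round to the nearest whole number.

612

The relevant probability is 1 − 205,808/219,229 = 0.061219.
Expected number = 10,000 × 0.061219 = 612.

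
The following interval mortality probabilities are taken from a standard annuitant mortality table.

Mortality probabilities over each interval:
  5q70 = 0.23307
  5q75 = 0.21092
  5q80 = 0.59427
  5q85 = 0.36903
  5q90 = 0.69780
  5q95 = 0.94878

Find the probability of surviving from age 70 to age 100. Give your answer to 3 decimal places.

30p70 = (1 − 0.23307) × (1 − 0.21092) × (1 − 0.59427) × (1 − 0.36903) × (1 − 0.69780) × (1 − 0.94878).
= 0.76693 × 0.78908 × 0.40573 × 0.63097 × 0.30220 × 0.05122 = 0.002398.

0.002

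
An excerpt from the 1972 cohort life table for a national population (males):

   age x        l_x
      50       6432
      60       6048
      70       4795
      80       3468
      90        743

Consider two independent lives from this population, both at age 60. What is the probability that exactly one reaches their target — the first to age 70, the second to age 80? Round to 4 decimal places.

p₁ = l_70/l_60 = 4795/6048 = 0.792824; p₂ = l_80/l_60 = 3468/6048 = 0.573413.
P(exactly one) = p₁(1−p₂) + (1−p₁)p₂ = 0.338208 + 0.118797 = 0.457006.

0.4570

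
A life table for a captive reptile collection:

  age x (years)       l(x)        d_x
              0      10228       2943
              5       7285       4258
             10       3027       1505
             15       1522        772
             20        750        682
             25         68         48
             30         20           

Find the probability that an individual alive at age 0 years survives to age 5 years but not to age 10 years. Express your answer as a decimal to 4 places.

0.4163

This is the probability of reaching 5 but not 10, conditional on being alive at 0: (l(5) − l(10)) / l(0).
= (7285 − 3027) / 10228 = 4258 / 10228 = 0.416308.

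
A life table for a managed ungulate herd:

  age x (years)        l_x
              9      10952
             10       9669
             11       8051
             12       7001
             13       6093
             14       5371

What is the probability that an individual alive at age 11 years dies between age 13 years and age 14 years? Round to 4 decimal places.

0.0897

This is the probability of reaching 13 but not 14, conditional on being alive at 11: (l_13 − l_14) / l_11.
= (6093 − 5371) / 8051 = 722 / 8051 = 0.089678.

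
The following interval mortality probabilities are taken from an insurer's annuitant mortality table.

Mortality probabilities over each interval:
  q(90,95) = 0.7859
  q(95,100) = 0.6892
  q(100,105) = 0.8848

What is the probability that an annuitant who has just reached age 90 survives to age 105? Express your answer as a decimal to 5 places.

0.00767

Chaining the interval survival probabilities: (1 − 0.7859) × (1 − 0.6892) × (1 − 0.8848).
= 0.2141 × 0.3108 × 0.1152 = 0.007666.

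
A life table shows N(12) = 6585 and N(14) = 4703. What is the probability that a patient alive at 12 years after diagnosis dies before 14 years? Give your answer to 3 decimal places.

P(die before 14 | alive at 12) = 1 − N(14)/N(12) = 1 − 4703/6585 = (1882)/6585 = 0.285801.

0.286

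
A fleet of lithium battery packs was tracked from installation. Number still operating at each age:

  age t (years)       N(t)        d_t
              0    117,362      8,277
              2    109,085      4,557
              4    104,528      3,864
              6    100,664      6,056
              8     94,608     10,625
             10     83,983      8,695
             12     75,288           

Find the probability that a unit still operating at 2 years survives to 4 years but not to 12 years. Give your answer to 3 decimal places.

This is the probability of reaching 4 but not 12, conditional on being operational at 2: (N(4) − N(12)) / N(2).
= (104,528 − 75,288) / 109,085 = 29,240 / 109,085 = 0.268048.

0.268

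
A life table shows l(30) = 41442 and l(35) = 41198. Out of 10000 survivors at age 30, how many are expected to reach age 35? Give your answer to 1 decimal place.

The relevant probability is 41198/41442 = 0.994112.
Expected number = 10000 × 0.994112 = 9941.1.

9941.1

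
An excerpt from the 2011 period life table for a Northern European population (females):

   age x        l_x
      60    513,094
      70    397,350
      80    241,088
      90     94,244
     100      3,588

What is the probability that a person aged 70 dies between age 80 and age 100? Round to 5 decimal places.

0.59771

We want 10|20q70 = (l_80 − l_100)/l_70.
This is the probability of reaching 80 but not 100, conditional on being alive at 70: (l_80 − l_100) / l_70.
= (241,088 − 3,588) / 397,350 = 237,500 / 397,350 = 0.597710.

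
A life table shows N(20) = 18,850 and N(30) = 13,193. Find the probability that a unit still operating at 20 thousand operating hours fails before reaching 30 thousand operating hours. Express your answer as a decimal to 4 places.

P(fail before 30 | operational at 20) = 1 − N(30)/N(20) = 1 − 13,193/18,850 = (5,657)/18,850 = 0.300106.

0.3001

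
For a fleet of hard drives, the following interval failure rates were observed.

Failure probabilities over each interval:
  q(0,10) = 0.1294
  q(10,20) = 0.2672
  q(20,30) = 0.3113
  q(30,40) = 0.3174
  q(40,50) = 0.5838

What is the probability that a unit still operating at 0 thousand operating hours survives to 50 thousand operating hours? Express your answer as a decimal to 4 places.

0.1248

The overall survival probability is (1 − 0.1294) × (1 − 0.2672) × (1 − 0.3113) × (1 − 0.3174) × (1 − 0.5838).
= 0.8706 × 0.7328 × 0.6887 × 0.6826 × 0.4162 = 0.124825.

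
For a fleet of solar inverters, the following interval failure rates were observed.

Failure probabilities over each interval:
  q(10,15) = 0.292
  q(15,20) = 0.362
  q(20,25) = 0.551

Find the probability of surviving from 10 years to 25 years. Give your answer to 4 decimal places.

0.2028

The overall survival probability is (1 − 0.292) × (1 − 0.362) × (1 − 0.551).
= 0.708 × 0.638 × 0.449 = 0.202815.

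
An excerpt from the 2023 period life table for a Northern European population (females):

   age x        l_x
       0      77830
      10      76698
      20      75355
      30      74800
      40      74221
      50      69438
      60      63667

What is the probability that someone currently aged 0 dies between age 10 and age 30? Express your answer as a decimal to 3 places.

We want 10|20q0 = (l_10 − l_30)/l_0.
This is the probability of reaching 10 but not 30, conditional on being alive at 0: (l_10 − l_30) / l_0.
= (76698 − 74800) / 77830 = 1898 / 77830 = 0.024386.

0.024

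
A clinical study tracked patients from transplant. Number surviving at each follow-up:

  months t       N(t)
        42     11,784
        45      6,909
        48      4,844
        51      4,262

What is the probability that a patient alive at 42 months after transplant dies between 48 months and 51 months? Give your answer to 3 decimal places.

This is the probability of reaching 48 but not 51, conditional on being alive at 42: (N(48) − N(51)) / N(42).
= (4,844 − 4,262) / 11,784 = 582 / 11,784 = 0.049389.

0.049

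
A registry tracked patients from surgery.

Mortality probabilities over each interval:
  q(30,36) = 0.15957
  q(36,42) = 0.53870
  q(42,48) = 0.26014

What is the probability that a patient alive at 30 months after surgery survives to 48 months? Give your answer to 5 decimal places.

The overall survival probability is (1 − 0.15957) × (1 − 0.53870) × (1 − 0.26014).
= 0.84043 × 0.46130 × 0.73986 = 0.286837.

0.28684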